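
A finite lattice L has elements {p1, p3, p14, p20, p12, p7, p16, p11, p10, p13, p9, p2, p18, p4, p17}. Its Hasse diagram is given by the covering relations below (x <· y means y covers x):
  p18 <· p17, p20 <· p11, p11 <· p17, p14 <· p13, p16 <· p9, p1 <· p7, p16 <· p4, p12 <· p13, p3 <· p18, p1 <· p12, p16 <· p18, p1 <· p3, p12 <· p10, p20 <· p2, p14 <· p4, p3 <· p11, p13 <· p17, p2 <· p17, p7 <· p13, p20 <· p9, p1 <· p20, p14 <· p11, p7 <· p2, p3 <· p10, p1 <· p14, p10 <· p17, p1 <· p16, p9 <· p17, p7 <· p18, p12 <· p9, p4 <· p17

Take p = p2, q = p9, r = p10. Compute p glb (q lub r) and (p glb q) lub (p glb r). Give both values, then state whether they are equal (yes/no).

p2; p20; no

q lub r = p17, so p glb (q lub r) = p2 glb p17 = p2.
p glb q = p20 and p glb r = p1, so (p glb q) lub (p glb r) = p20 lub p1 = p20.
Equal: no.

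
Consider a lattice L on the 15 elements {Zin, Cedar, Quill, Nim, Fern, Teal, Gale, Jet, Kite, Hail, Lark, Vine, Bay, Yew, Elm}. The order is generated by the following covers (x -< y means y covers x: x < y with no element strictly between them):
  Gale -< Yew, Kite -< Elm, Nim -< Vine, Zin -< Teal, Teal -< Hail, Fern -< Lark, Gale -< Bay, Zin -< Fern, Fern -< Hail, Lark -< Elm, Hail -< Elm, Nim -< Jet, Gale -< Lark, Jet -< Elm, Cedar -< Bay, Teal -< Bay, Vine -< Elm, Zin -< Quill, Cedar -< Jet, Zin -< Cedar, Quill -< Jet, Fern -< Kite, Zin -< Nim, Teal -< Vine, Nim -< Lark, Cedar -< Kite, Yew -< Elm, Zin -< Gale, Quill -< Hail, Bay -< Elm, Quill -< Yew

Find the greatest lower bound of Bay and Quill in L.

Common lower bounds of {Bay, Quill}: Zin.
The greatest among these is Zin.

Zin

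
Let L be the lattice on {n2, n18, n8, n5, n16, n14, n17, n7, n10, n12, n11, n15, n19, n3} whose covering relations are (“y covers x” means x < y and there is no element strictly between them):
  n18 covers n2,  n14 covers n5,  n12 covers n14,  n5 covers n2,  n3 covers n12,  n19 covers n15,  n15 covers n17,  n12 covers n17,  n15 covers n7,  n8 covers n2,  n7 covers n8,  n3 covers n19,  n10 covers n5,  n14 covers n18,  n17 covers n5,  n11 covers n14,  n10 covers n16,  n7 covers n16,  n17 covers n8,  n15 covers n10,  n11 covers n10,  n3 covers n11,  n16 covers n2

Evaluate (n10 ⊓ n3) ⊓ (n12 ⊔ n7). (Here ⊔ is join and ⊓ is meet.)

n10 ∧ n3 = n10
n12 ∨ n7 = n3
n10 ∧ n3 = n10

n10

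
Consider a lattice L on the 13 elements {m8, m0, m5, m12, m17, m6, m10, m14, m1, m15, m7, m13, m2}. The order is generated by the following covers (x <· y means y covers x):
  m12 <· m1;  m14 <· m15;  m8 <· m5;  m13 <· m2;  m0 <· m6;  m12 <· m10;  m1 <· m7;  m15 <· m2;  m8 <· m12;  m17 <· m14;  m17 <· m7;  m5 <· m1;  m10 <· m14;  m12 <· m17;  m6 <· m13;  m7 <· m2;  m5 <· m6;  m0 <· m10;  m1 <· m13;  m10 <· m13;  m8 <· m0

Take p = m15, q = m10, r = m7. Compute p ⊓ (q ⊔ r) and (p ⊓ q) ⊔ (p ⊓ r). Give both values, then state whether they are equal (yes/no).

q ⊔ r = m2, so p ⊓ (q ⊔ r) = m15 ⊓ m2 = m15.
p ⊓ q = m10 and p ⊓ r = m17, so (p ⊓ q) ⊔ (p ⊓ r) = m10 ⊔ m17 = m14.
Equal: no.

m15; m14; no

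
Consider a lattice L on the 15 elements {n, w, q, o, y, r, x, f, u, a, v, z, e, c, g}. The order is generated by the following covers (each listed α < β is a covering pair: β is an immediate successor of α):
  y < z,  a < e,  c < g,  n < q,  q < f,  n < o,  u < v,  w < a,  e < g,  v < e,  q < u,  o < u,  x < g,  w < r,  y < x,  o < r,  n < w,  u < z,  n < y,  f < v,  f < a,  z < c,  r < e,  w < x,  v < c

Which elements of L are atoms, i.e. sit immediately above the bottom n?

o, q, w, y

The atoms are exactly the elements that cover n: o, q, w, y.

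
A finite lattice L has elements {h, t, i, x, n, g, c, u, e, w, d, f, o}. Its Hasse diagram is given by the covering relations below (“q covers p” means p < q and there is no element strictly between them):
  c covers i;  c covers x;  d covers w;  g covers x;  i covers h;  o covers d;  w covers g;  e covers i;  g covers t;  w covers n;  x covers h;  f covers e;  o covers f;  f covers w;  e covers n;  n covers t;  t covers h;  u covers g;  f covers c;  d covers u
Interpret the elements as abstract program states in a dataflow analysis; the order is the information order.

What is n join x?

w

Common upper bounds of {n, x}: d, f, o, w.
The least among these is w.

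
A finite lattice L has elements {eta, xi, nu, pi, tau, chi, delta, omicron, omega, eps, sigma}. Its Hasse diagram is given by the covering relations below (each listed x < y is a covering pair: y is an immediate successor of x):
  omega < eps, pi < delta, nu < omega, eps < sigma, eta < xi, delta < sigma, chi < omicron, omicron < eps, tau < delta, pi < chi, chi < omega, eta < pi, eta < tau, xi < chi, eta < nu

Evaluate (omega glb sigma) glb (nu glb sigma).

nu

omega ∧ sigma = omega
nu ∧ sigma = nu
omega ∧ nu = nu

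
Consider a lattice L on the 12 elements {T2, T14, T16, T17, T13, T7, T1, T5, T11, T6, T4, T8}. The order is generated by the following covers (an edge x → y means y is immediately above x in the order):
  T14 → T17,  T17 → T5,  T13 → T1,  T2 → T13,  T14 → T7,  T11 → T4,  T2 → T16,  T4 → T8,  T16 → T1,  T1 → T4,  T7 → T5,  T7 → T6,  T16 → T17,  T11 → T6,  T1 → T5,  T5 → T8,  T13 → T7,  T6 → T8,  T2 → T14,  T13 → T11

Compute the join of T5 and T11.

T8

Common upper bounds of {T5, T11}: T8.
The least among these is T8.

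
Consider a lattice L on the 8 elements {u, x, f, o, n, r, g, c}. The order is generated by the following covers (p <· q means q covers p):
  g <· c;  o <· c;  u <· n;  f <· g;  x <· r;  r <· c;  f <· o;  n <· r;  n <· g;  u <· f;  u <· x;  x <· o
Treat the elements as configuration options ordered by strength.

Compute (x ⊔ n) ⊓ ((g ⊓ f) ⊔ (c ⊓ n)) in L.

n

x ∨ n = r
g ∧ f = f
c ∧ n = n
f ∨ n = g
r ∧ g = n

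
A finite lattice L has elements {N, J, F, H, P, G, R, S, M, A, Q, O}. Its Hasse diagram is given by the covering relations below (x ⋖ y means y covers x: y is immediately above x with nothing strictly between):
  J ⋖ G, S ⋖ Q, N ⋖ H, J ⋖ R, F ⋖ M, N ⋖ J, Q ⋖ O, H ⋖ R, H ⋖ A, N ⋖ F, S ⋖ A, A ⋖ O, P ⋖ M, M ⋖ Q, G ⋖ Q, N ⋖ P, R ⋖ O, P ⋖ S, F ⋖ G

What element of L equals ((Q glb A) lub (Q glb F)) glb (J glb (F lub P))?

Q ∧ A = S
Q ∧ F = F
S ∨ F = Q
F ∨ P = M
J ∧ M = N
Q ∧ N = N

N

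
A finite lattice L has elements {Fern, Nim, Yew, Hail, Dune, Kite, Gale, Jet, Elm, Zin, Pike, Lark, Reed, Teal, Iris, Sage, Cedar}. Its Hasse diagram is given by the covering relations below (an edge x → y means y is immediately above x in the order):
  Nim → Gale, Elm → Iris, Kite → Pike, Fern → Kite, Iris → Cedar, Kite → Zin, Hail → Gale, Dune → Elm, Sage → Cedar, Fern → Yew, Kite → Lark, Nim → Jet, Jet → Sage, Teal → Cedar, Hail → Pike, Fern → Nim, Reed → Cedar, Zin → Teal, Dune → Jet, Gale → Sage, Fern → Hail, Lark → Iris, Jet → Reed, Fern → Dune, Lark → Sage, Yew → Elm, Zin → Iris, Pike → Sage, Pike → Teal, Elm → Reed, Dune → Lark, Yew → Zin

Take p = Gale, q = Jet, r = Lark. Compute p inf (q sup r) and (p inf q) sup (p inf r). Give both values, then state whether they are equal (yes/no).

q sup r = Sage, so p inf (q sup r) = Gale inf Sage = Gale.
p inf q = Nim and p inf r = Fern, so (p inf q) sup (p inf r) = Nim sup Fern = Nim.
Equal: no.

Gale; Nim; no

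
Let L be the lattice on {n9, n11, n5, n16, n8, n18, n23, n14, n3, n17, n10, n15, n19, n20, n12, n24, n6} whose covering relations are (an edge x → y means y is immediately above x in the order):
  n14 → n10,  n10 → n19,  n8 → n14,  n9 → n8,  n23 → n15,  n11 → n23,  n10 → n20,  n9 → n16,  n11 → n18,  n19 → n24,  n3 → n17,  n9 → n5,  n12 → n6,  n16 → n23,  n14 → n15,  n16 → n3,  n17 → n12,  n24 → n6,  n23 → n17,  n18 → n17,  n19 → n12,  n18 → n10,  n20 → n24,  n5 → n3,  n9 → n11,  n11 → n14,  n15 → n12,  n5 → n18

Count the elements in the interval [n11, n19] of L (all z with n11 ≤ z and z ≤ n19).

5

The interval [n11, n19] = {n10, n11, n14, n18, n19}, which has 5 elements.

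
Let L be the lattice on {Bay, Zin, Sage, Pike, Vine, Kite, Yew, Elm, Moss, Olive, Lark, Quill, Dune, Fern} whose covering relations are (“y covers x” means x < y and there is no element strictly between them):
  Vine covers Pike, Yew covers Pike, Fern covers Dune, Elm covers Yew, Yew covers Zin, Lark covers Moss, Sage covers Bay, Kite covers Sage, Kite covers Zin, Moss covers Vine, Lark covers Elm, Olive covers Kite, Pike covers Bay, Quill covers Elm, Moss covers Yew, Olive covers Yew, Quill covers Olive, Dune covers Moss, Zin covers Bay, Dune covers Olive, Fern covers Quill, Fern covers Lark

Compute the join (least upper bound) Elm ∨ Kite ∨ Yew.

Common upper bounds of {Elm, Kite, Yew}: Fern, Quill.
The least among these is Quill.

Quill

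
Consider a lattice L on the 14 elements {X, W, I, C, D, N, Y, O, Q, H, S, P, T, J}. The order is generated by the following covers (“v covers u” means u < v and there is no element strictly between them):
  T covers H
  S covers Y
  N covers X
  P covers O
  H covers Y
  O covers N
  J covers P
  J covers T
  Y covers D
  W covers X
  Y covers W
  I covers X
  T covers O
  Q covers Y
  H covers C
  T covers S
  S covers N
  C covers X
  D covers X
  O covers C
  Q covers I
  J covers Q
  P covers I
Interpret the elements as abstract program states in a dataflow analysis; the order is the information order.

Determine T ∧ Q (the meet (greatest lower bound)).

Y

Common lower bounds of {T, Q}: D, W, X, Y.
The greatest among these is Y.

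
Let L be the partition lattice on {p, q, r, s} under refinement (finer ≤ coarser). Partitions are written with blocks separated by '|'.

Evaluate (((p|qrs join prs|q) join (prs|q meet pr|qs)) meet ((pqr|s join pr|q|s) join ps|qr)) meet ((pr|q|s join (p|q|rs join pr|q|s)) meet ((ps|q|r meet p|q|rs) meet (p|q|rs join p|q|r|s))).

p|q|r|s

p|qrs ∨ prs|q = pqrs
prs|q ∧ pr|qs = pr|q|s
pqrs ∨ pr|q|s = pqrs
pqr|s ∨ pr|q|s = pqr|s
pqr|s ∨ ps|qr = pqrs
pqrs ∧ pqrs = pqrs
p|q|rs ∨ pr|q|s = prs|q
pr|q|s ∨ prs|q = prs|q
ps|q|r ∧ p|q|rs = p|q|r|s
p|q|rs ∨ p|q|r|s = p|q|rs
p|q|r|s ∧ p|q|rs = p|q|r|s
prs|q ∧ p|q|r|s = p|q|r|s
pqrs ∧ p|q|r|s = p|q|r|s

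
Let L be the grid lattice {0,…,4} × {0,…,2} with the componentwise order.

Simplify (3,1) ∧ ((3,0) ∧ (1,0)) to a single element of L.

(1,0)

(3,0) ∧ (1,0) = (1,0)
(3,1) ∧ (1,0) = (1,0)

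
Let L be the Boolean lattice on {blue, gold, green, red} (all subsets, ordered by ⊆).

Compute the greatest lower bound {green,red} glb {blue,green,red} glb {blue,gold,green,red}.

Common lower bounds of {{green,red}, {blue,green,red}, {blue,gold,green,red}}: {green,red}, {green}, {red}, {}.
The greatest among these is {green,red}.

{green,red}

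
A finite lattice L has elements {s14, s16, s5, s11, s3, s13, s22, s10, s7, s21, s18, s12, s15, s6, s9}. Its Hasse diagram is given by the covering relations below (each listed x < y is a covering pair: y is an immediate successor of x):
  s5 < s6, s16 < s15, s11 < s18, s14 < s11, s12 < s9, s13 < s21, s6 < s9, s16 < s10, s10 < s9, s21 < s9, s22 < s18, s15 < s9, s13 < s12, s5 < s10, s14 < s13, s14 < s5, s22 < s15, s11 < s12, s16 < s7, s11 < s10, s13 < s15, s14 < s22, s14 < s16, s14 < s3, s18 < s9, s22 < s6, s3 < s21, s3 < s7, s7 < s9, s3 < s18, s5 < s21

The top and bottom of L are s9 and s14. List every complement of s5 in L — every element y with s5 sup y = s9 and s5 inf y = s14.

Need y with s5 ∨ y = s9 and s5 ∧ y = s14.
Checking each element gives: s12, s15, s18, s7.

s12, s15, s18, s7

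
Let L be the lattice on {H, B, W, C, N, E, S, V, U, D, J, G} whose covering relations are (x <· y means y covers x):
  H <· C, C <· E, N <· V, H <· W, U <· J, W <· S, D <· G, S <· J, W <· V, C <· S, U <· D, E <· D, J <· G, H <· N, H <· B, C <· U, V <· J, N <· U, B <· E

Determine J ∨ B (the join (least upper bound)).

G

Common upper bounds of {J, B}: G.
The least among these is G.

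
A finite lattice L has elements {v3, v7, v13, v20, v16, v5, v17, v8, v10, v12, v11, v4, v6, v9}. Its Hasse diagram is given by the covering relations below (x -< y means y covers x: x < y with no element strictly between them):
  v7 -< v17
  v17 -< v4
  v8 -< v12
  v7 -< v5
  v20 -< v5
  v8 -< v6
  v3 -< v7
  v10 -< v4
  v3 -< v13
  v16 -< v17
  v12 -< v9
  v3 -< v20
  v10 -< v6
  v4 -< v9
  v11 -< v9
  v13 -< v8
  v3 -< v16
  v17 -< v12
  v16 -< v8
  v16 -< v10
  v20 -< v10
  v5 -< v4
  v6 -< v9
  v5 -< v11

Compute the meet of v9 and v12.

v12

Common lower bounds of {v9, v12}: v12, v13, v16, v17, v3, v7, v8.
The greatest among these is v12.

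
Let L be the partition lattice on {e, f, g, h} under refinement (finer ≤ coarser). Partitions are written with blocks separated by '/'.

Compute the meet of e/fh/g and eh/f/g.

e/f/g/h

Common lower bounds of {e/fh/g, eh/f/g}: e/f/g/h.
The greatest among these is e/f/g/h.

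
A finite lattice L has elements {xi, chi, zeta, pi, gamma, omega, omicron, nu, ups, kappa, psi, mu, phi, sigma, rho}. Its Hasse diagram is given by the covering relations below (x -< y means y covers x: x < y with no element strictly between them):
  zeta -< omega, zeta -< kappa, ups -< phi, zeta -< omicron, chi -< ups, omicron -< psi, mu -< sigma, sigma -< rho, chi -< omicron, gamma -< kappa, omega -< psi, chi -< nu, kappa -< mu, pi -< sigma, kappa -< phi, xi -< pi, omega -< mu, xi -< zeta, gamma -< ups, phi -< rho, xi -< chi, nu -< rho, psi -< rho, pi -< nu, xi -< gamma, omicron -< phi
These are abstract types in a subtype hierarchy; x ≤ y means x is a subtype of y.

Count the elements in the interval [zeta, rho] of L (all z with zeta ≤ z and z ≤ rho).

The interval [zeta, rho] = {kappa, mu, omega, omicron, phi, psi, rho, sigma, zeta}, which has 9 elements.

9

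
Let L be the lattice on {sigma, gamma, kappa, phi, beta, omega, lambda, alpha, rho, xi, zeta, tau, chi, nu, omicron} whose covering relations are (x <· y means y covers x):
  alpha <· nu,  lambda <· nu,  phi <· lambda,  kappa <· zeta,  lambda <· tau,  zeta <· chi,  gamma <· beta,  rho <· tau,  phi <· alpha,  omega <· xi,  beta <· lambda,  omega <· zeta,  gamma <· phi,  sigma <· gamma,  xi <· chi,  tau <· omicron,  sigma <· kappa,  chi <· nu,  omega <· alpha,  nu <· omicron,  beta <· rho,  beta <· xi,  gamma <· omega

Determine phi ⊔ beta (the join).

Common upper bounds of {phi, beta}: lambda, nu, omicron, tau.
The least among these is lambda.

lambda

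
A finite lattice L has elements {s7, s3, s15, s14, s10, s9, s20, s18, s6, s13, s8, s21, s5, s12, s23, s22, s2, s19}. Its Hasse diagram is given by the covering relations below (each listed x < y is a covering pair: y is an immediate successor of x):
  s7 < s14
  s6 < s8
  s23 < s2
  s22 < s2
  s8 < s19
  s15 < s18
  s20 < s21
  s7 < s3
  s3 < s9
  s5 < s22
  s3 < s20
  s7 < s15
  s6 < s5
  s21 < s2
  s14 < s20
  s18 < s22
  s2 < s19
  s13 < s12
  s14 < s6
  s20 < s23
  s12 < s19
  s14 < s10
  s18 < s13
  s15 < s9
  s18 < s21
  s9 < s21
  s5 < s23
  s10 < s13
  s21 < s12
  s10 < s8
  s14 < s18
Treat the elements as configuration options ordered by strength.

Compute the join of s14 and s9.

s21

Common upper bounds of {s14, s9}: s12, s19, s2, s21.
The least among these is s21.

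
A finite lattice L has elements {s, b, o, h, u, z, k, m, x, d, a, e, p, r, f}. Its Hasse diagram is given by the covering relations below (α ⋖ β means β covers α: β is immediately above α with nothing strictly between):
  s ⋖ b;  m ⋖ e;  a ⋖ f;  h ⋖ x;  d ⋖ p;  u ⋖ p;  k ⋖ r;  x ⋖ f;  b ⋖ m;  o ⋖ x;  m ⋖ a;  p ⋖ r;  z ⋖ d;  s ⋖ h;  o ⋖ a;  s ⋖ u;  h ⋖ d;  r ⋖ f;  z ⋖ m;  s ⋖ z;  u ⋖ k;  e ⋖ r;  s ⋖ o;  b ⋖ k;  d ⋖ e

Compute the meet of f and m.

Common lower bounds of {f, m}: b, m, s, z.
The greatest among these is m.

m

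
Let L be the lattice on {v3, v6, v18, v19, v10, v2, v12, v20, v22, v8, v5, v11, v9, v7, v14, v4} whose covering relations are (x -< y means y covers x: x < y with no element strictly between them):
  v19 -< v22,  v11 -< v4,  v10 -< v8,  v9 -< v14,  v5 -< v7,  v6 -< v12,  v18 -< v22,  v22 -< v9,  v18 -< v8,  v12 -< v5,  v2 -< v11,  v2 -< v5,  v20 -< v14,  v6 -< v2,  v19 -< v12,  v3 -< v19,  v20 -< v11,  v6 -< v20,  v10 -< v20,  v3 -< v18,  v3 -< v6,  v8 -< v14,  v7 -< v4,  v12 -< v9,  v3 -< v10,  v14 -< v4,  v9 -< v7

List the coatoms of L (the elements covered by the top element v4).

The coatoms are exactly the elements covered by v4: v11, v14, v7.

v11, v14, v7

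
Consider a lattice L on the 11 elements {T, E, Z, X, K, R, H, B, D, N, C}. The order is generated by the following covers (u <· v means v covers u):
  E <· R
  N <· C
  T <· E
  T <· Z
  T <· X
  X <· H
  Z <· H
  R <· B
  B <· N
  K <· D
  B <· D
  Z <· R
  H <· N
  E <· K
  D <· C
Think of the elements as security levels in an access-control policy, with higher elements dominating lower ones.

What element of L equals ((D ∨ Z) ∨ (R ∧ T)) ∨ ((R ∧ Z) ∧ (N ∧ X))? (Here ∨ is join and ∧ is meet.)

D

D ∨ Z = D
R ∧ T = T
D ∨ T = D
R ∧ Z = Z
N ∧ X = X
Z ∧ X = T
D ∨ T = D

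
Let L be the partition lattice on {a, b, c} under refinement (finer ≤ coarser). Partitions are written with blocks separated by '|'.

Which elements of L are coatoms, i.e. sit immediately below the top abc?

The coatoms are exactly the elements covered by abc: ab|c, ac|b, a|bc.

ab|c, ac|b, a|bc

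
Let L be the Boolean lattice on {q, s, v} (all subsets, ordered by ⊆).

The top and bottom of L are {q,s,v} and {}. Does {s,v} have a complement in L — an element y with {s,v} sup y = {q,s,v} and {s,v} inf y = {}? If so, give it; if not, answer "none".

Need y with {s,v} ∨ y = {q,s,v} and {s,v} ∧ y = {}.
Checking each element gives: {q}.

{q}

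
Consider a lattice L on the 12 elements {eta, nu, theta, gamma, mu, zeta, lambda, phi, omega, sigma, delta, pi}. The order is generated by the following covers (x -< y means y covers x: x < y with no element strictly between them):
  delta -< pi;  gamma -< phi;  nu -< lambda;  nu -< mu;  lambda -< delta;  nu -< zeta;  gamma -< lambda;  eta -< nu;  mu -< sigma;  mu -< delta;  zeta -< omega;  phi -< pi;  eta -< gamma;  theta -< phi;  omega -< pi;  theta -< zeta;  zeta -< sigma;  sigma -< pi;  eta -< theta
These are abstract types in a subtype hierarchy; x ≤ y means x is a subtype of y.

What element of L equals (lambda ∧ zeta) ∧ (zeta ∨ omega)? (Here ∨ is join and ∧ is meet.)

lambda ∧ zeta = nu
zeta ∨ omega = omega
nu ∧ omega = nu

nu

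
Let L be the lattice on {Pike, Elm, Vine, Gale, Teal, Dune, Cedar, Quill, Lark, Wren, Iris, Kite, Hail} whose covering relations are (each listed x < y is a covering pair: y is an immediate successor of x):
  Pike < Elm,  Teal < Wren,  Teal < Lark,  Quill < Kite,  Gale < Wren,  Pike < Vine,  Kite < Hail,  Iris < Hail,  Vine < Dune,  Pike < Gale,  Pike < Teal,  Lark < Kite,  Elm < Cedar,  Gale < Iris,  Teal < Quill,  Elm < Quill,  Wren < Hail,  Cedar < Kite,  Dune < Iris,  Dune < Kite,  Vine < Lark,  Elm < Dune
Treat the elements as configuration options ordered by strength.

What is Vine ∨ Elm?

Common upper bounds of {Vine, Elm}: Dune, Hail, Iris, Kite.
The least among these is Dune.

Dune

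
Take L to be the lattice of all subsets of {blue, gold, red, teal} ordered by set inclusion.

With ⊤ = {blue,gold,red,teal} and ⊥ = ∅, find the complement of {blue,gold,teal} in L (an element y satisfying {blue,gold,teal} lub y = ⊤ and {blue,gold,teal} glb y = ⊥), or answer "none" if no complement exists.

{red}

Need y with {blue,gold,teal} ∨ y = {blue,gold,red,teal} and {blue,gold,teal} ∧ y = ∅.
Checking each element gives: {red}.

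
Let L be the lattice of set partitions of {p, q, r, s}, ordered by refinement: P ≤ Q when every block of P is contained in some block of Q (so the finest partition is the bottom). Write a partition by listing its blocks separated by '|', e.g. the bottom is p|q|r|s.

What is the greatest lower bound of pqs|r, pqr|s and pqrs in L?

pq|r|s

The meet (common refinement) of pqs|r, pqr|s, pqrs intersects blocks pairwise, giving pq|r|s.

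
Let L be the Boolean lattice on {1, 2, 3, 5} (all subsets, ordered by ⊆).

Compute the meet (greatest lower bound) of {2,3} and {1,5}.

{}

Under ⊆, meet is intersection: {2,3} ∩ {1,5} = {}.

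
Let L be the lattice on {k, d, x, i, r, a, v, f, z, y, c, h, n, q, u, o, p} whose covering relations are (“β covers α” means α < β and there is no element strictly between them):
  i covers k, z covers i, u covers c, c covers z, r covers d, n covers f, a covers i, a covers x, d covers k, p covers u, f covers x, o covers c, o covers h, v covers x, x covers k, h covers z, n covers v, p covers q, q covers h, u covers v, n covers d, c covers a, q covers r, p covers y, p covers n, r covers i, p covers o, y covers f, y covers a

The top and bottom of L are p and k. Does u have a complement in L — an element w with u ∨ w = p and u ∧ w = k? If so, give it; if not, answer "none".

d

Need w with u ∨ w = p and u ∧ w = k.
Checking each element gives: d.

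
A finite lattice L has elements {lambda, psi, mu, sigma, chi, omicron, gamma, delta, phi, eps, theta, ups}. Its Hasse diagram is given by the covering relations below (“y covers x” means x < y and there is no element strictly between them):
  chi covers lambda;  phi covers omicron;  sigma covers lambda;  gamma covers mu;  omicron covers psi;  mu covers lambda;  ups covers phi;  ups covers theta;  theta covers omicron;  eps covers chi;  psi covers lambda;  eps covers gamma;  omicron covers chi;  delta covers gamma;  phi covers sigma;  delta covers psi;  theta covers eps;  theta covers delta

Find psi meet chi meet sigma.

lambda

Common lower bounds of {psi, chi, sigma}: lambda.
The greatest among these is lambda.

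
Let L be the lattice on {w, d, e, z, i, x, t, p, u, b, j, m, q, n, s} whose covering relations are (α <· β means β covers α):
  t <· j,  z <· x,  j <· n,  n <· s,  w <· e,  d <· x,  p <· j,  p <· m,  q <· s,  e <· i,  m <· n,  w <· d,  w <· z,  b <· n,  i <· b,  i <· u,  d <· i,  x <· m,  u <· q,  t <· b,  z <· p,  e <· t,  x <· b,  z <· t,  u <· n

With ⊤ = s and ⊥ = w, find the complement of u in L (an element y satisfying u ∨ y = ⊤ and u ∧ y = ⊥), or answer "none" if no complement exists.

none

For every candidate y, either u ∨ y ≠ s or u ∧ y ≠ w; no complement exists.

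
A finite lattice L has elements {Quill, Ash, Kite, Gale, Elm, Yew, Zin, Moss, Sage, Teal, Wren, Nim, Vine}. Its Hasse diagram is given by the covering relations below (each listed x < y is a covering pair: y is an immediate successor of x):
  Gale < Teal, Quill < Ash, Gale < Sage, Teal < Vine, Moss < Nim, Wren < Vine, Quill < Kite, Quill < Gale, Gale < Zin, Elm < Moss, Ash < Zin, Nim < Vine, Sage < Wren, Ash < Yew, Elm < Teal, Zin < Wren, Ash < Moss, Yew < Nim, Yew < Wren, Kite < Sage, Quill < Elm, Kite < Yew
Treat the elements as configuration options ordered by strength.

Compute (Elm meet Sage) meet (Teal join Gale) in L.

Quill

Elm ∧ Sage = Quill
Teal ∨ Gale = Teal
Quill ∧ Teal = Quill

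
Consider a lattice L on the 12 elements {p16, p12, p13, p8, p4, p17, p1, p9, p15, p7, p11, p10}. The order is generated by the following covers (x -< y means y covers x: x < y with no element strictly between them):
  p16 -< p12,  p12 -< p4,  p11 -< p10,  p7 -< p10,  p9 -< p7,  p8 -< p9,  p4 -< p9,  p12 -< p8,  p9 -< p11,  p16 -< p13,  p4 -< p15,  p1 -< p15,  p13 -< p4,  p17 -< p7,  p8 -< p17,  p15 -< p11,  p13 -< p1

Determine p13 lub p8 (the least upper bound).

Common upper bounds of {p13, p8}: p10, p11, p7, p9.
The least among these is p9.

p9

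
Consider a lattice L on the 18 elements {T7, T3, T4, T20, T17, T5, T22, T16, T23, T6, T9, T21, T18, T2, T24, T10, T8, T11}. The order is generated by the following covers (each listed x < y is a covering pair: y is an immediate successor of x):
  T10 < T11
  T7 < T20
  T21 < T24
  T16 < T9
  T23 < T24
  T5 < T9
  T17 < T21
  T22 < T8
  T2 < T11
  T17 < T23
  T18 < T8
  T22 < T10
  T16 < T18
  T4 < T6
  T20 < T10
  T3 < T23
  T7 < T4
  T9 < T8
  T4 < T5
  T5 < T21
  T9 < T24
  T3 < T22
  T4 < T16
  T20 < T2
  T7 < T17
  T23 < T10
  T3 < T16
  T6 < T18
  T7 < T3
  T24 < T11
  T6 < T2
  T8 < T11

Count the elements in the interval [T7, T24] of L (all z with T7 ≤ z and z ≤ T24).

10

The interval [T7, T24] = {T16, T17, T21, T23, T24, T3, T4, T5, T7, T9}, which has 10 elements.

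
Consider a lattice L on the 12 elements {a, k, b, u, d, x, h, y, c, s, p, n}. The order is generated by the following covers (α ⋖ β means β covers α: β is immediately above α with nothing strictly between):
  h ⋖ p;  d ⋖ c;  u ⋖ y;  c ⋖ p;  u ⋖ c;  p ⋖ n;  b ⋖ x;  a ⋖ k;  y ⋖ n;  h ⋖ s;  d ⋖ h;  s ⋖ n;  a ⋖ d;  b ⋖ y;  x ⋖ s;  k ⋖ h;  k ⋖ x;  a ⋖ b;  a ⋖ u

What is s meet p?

Common lower bounds of {s, p}: a, d, h, k.
The greatest among these is h.

h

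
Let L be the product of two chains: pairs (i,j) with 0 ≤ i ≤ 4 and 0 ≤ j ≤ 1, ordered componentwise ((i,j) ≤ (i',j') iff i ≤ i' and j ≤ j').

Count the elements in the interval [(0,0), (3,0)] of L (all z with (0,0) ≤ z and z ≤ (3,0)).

The interval [(0,0), (3,0)] = {(0,0), (1,0), (2,0), (3,0)}, which has 4 elements.

4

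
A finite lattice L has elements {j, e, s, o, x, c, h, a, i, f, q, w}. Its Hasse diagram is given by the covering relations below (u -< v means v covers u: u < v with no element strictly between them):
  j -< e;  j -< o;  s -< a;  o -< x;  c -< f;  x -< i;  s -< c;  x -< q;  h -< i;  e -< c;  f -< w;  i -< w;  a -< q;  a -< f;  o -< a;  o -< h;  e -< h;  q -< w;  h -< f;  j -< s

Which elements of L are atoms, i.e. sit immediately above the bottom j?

The atoms are exactly the elements that cover j: e, o, s.

e, o, s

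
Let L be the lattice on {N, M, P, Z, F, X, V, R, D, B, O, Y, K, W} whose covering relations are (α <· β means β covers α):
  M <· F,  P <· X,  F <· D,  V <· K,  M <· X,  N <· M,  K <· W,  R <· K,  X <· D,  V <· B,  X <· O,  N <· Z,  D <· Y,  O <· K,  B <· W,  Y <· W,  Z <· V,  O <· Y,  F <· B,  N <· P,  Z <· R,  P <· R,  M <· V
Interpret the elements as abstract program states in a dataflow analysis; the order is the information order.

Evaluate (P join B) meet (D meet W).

P ∨ B = W
D ∧ W = D
W ∧ D = D

D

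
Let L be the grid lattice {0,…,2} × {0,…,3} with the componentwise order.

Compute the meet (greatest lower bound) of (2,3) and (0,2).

(0,2)

In a product of chains, the meet is componentwise min, giving (0,2).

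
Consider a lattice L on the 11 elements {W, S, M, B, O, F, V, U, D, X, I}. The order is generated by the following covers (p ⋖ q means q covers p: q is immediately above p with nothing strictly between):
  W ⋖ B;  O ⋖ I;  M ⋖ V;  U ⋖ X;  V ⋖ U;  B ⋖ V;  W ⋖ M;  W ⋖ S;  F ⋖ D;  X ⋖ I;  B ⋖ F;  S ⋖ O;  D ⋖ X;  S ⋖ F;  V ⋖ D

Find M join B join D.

D

Common upper bounds of {M, B, D}: D, I, X.
The least among these is D.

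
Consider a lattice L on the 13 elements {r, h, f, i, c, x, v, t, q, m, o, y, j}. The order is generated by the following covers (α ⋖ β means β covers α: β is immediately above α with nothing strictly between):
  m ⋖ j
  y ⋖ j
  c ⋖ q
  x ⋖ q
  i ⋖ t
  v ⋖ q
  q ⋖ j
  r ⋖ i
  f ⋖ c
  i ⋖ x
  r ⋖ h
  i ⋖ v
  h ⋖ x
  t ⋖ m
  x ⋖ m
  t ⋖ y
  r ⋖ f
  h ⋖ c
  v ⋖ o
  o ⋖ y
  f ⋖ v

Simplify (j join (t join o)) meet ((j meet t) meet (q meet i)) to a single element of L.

t ∨ o = y
j ∨ y = j
j ∧ t = t
q ∧ i = i
t ∧ i = i
j ∧ i = i

i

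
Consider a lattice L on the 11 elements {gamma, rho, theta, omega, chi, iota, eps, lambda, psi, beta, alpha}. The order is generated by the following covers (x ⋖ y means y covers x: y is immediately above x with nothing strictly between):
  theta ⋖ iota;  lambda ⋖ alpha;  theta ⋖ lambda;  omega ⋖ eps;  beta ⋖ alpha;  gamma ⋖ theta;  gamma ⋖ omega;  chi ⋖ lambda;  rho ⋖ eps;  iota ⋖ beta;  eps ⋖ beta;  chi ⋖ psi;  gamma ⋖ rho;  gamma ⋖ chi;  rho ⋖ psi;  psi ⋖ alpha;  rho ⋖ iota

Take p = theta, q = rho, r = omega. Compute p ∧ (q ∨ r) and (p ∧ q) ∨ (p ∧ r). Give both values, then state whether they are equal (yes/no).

q ∨ r = eps, so p ∧ (q ∨ r) = theta ∧ eps = gamma.
p ∧ q = gamma and p ∧ r = gamma, so (p ∧ q) ∨ (p ∧ r) = gamma ∨ gamma = gamma.
Equal: yes.

gamma; gamma; yes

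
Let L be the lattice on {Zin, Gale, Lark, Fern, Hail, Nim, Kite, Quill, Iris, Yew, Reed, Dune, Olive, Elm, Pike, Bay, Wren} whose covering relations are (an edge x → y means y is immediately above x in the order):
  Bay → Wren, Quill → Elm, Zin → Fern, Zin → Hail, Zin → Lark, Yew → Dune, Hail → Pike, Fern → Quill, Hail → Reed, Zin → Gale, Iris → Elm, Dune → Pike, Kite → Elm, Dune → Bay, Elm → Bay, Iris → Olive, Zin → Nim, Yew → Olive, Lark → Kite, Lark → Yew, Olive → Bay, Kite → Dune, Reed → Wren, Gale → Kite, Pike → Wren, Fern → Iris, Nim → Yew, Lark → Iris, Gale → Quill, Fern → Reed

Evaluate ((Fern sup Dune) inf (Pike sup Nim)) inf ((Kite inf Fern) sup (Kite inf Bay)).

Kite

Fern ∨ Dune = Bay
Pike ∨ Nim = Pike
Bay ∧ Pike = Dune
Kite ∧ Fern = Zin
Kite ∧ Bay = Kite
Zin ∨ Kite = Kite
Dune ∧ Kite = Kite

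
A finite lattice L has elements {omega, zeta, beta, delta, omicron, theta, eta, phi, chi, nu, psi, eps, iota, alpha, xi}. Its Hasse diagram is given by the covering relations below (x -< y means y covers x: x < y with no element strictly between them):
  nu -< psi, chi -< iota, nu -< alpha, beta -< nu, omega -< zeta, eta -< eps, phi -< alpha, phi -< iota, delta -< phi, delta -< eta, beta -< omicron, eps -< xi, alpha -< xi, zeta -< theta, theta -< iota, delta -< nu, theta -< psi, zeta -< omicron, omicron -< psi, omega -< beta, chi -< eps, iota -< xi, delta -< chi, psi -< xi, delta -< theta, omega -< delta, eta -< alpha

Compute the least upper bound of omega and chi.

chi

Common upper bounds of {omega, chi}: chi, eps, iota, xi.
The least among these is chi.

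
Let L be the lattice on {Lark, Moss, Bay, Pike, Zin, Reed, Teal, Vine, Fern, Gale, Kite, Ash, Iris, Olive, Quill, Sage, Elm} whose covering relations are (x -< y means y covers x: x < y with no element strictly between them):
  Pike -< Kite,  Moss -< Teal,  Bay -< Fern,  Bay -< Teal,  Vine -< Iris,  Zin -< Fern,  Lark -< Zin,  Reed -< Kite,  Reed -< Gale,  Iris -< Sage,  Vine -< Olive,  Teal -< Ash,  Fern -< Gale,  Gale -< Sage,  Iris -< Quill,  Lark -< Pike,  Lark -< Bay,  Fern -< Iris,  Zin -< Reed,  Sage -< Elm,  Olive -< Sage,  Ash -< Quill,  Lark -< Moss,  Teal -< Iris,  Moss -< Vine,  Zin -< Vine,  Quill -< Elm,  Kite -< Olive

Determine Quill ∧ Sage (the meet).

Iris

Common lower bounds of {Quill, Sage}: Bay, Fern, Iris, Lark, Moss, Teal, Vine, Zin.
The greatest among these is Iris.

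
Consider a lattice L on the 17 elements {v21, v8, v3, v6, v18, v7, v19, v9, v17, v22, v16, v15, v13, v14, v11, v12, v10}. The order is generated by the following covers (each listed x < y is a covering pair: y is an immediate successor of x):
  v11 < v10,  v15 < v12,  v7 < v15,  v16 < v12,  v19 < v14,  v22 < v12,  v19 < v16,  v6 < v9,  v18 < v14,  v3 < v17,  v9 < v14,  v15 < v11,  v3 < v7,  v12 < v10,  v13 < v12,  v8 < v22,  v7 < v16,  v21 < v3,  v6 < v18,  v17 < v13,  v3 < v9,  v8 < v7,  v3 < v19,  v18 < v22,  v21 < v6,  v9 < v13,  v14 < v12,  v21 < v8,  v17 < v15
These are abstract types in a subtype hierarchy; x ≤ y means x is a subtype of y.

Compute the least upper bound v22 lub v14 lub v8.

v12

Common upper bounds of {v22, v14, v8}: v10, v12.
The least among these is v12.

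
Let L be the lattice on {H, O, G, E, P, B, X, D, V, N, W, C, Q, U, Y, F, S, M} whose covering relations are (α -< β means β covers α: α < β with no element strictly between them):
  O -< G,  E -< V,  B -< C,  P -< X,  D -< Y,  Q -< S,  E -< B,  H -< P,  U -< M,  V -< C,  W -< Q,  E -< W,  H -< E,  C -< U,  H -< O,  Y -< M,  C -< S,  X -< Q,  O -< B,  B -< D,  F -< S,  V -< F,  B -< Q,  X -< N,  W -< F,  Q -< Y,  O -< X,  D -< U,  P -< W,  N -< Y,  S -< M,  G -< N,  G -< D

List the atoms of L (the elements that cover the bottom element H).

The atoms are exactly the elements that cover H: E, O, P.

E, O, P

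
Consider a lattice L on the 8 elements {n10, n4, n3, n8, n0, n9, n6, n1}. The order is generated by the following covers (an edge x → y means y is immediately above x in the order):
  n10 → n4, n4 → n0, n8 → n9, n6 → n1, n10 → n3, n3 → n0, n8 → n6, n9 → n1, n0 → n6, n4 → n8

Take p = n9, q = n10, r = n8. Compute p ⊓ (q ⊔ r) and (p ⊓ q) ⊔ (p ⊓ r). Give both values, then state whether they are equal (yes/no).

n8; n8; yes

q ⊔ r = n8, so p ⊓ (q ⊔ r) = n9 ⊓ n8 = n8.
p ⊓ q = n10 and p ⊓ r = n8, so (p ⊓ q) ⊔ (p ⊓ r) = n10 ⊔ n8 = n8.
Equal: yes.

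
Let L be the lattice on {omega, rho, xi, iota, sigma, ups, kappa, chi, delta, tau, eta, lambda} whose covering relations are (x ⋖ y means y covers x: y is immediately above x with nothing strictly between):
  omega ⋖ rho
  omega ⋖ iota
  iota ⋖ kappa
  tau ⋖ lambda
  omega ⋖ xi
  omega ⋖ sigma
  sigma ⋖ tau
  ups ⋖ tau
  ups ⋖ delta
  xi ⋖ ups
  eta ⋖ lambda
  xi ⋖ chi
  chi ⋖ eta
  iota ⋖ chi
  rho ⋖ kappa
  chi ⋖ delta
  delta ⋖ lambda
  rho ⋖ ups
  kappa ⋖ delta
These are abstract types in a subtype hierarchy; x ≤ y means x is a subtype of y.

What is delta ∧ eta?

Common lower bounds of {delta, eta}: chi, iota, omega, xi.
The greatest among these is chi.

chi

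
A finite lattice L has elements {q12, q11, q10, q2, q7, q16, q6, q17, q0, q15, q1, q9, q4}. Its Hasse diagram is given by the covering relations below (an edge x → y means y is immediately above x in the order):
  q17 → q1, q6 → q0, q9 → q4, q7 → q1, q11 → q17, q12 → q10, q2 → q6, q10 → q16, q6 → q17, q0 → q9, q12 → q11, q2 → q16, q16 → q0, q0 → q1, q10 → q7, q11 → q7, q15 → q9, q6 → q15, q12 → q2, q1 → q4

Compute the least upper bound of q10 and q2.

Common upper bounds of {q10, q2}: q0, q1, q16, q4, q9.
The least among these is q16.

q16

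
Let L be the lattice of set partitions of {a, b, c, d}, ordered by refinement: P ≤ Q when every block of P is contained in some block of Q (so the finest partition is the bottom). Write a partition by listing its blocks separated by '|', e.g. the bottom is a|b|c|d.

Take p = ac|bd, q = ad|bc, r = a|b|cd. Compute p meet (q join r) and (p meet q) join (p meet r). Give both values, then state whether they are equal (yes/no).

ac|bd; a|b|c|d; no

q join r = abcd, so p meet (q join r) = ac|bd meet abcd = ac|bd.
p meet q = a|b|c|d and p meet r = a|b|c|d, so (p meet q) join (p meet r) = a|b|c|d join a|b|c|d = a|b|c|d.
Equal: no.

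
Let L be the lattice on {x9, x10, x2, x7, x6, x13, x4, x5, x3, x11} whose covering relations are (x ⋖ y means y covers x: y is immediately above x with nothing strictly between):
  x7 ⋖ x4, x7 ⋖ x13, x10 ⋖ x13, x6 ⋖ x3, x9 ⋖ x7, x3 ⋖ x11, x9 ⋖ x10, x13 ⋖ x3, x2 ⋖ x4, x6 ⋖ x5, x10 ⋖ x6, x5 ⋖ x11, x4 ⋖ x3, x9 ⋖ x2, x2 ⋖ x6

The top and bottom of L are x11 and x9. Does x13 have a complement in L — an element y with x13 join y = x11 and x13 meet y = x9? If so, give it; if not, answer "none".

none

For every candidate y, either x13 ∨ y ≠ x11 or x13 ∧ y ≠ x9; no complement exists.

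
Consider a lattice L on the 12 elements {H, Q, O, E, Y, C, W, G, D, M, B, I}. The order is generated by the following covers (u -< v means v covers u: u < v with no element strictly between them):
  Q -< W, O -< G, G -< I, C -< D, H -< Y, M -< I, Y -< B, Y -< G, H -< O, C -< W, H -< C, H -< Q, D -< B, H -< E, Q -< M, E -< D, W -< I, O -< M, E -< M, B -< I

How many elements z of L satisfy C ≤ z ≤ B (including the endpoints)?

3

The interval [C, B] = {B, C, D}, which has 3 elements.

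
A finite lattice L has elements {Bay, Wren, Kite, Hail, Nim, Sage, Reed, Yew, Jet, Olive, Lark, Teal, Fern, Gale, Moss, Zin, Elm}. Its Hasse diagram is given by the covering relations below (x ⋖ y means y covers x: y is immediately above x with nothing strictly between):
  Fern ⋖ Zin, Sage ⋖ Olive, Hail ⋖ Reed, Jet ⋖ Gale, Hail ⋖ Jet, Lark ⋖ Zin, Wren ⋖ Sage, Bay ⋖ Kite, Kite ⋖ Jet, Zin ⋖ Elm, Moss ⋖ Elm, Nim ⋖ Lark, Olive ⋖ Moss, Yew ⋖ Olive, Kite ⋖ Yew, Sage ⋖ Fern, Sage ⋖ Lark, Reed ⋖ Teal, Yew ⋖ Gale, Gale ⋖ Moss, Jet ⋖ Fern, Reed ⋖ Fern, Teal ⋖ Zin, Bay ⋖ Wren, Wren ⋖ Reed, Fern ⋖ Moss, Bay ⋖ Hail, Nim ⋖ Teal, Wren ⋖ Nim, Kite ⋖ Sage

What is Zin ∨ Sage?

Common upper bounds of {Zin, Sage}: Elm, Zin.
The least among these is Zin.

Zin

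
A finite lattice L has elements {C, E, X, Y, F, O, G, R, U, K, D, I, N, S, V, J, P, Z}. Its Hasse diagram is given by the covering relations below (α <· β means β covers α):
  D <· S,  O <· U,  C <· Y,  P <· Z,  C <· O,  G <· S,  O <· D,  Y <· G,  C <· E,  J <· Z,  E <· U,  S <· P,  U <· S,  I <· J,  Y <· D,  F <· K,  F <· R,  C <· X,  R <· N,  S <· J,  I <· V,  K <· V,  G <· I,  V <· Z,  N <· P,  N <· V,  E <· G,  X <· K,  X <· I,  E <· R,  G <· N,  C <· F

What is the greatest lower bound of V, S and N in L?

Common lower bounds of {V, S, N}: C, E, G, Y.
The greatest among these is G.

G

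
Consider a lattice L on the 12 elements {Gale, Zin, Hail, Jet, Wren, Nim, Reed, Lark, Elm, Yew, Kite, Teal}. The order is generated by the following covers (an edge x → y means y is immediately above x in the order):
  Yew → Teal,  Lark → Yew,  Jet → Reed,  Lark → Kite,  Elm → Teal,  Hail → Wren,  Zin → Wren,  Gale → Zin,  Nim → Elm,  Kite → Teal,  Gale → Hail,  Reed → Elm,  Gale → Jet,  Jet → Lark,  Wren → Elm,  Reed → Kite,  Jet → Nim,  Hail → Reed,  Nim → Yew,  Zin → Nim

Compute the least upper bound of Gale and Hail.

Hail

Common upper bounds of {Gale, Hail}: Elm, Hail, Kite, Reed, Teal, Wren.
The least among these is Hail.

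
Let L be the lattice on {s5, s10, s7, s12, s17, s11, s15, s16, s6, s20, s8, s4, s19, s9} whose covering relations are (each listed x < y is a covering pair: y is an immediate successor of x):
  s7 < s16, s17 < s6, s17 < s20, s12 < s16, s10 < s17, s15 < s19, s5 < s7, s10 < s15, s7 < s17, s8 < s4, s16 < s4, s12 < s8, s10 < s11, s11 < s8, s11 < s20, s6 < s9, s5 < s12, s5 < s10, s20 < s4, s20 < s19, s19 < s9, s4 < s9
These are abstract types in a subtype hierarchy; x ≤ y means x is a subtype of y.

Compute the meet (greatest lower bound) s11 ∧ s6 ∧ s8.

Common lower bounds of {s11, s6, s8}: s10, s5.
The greatest among these is s10.

s10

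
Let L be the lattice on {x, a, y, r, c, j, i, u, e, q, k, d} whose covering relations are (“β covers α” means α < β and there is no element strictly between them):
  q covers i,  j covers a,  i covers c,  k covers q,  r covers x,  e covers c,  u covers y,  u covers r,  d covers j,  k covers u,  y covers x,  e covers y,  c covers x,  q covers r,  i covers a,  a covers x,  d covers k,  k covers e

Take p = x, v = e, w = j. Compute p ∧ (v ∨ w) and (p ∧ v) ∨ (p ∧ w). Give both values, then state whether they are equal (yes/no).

v ∨ w = d, so p ∧ (v ∨ w) = x ∧ d = x.
p ∧ v = x and p ∧ w = x, so (p ∧ v) ∨ (p ∧ w) = x ∨ x = x.
Equal: yes.

x; x; yes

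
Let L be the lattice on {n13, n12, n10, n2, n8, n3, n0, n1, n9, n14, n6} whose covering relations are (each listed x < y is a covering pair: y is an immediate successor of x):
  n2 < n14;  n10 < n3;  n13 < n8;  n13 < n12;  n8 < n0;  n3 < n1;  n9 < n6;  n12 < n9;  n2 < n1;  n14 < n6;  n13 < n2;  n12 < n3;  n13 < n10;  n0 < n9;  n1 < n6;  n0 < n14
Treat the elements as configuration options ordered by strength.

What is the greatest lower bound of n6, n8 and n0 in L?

n8

Common lower bounds of {n6, n8, n0}: n13, n8.
The greatest among these is n8.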